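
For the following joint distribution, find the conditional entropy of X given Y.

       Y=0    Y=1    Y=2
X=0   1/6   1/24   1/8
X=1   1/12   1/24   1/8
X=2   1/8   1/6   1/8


H(X|Y) = Σ_y p(y) H(X|Y=y)
  p(Y=0) = 3/8, H(X|Y=0) = 1.5305
  p(Y=1) = 1/4, H(X|Y=1) = 1.2516
  p(Y=2) = 3/8, H(X|Y=2) = 1.5850
H(X|Y) = 0.3750×1.5305 + 0.2500×1.2516 + 0.3750×1.5850 = 1.4812 bits


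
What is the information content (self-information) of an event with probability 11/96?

Information content I(x) = -log₂(p(x))
I = -log₂(11/96) = -log₂(0.1146)
I = 3.1255 bits


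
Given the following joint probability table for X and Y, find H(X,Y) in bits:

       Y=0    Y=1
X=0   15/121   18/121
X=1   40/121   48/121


H(X,Y) = -Σ p(x,y) log₂ p(x,y)
  p(0,0)=15/121: -0.1240 × log₂(0.1240) = 0.3734
  p(0,1)=18/121: -0.1488 × log₂(0.1488) = 0.4089
  p(1,0)=40/121: -0.3306 × log₂(0.3306) = 0.5279
  p(1,1)=48/121: -0.3967 × log₂(0.3967) = 0.5292
H(X,Y) = 1.8394 bits


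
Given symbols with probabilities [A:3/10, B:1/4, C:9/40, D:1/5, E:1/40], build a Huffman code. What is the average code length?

Huffman tree construction:
Combine smallest probabilities repeatedly
Resulting codes:
  A: 11 (length 2)
  B: 10 (length 2)
  C: 00 (length 2)
  D: 011 (length 3)
  E: 010 (length 3)
Average length = Σ p(s) × length(s) = 2.2250 bits


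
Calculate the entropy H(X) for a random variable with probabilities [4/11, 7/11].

H(X) = -Σ p(x) log₂ p(x)
  -4/11 × log₂(4/11) = 0.5307
  -7/11 × log₂(7/11) = 0.4150
H(X) = 0.9457 bits


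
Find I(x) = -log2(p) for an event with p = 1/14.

Information content I(x) = -log₂(p(x))
I = -log₂(1/14) = -log₂(0.0714)
I = 3.8074 bits


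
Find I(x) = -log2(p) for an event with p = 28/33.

Information content I(x) = -log₂(p(x))
I = -log₂(28/33) = -log₂(0.8485)
I = 0.2370 bits


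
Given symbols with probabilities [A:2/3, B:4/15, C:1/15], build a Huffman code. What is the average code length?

Huffman tree construction:
Combine smallest probabilities repeatedly
Resulting codes:
  A: 1 (length 1)
  B: 01 (length 2)
  C: 00 (length 2)
Average length = Σ p(s) × length(s) = 1.3333 bits


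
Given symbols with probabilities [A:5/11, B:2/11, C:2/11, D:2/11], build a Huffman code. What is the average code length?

Huffman tree construction:
Combine smallest probabilities repeatedly
Resulting codes:
  A: 0 (length 1)
  B: 110 (length 3)
  C: 111 (length 3)
  D: 10 (length 2)
Average length = Σ p(s) × length(s) = 1.9091 bits


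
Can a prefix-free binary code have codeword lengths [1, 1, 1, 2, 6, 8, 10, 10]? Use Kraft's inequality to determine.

Kraft inequality: Σ 2^(-l_i) ≤ 1 for prefix-free code
Calculating: 2^(-1) + 2^(-1) + 2^(-1) + 2^(-2) + 2^(-6) + 2^(-8) + 2^(-10) + 2^(-10)
= 0.5 + 0.5 + 0.5 + 0.25 + 0.015625 + 0.00390625 + 0.0009765625 + 0.0009765625
= 1.7715
Since 1.7715 > 1, prefix-free code does not exist


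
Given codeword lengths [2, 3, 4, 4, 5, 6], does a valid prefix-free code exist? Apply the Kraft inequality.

Kraft inequality: Σ 2^(-l_i) ≤ 1 for prefix-free code
Calculating: 2^(-2) + 2^(-3) + 2^(-4) + 2^(-4) + 2^(-5) + 2^(-6)
= 0.25 + 0.125 + 0.0625 + 0.0625 + 0.03125 + 0.015625
= 0.5469
Since 0.5469 ≤ 1, prefix-free code exists


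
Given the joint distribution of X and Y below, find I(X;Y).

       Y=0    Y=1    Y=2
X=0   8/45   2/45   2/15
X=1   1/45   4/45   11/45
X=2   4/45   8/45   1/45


H(X) = 1.5784, H(Y) = 1.5704, H(X,Y) = 2.8349
I(X;Y) = H(X) + H(Y) - H(X,Y) = 0.3139 bits


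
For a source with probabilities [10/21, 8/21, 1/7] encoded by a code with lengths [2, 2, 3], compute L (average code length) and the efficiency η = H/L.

Average length L = Σ p_i × l_i = 2.1429 bits
Entropy H = 1.4412 bits
Efficiency η = H/L × 100% = 67.25%


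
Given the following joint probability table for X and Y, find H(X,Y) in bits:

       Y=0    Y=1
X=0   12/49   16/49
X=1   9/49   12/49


H(X,Y) = -Σ p(x,y) log₂ p(x,y)
  p(0,0)=12/49: -0.2449 × log₂(0.2449) = 0.4971
  p(0,1)=16/49: -0.3265 × log₂(0.3265) = 0.5273
  p(1,0)=9/49: -0.1837 × log₂(0.1837) = 0.4490
  p(1,1)=12/49: -0.2449 × log₂(0.2449) = 0.4971
H(X,Y) = 1.9705 bits


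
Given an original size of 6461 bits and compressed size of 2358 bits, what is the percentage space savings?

Space savings = (1 - Compressed/Original) × 100%
= (1 - 2358/6461) × 100%
= 63.50%


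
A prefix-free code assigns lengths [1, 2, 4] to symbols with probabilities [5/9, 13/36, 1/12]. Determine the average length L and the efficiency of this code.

Average length L = Σ p_i × l_i = 1.6111 bits
Entropy H = 1.3005 bits
Efficiency η = H/L × 100% = 80.72%


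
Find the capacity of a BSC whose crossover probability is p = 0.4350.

For BSC with error probability p:
C = 1 - H(p) where H(p) is binary entropy
H(0.4350) = -0.4350 × log₂(0.4350) - 0.5650 × log₂(0.5650)
H(p) = 0.9878
C = 1 - 0.9878 = 0.0122 bits/use


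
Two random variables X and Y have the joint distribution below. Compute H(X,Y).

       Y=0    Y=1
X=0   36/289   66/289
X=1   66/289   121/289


H(X,Y) = -Σ p(x,y) log₂ p(x,y)
  p(0,0)=36/289: -0.1246 × log₂(0.1246) = 0.3743
  p(0,1)=66/289: -0.2284 × log₂(0.2284) = 0.4866
  p(1,0)=66/289: -0.2284 × log₂(0.2284) = 0.4866
  p(1,1)=121/289: -0.4187 × log₂(0.4187) = 0.5259
H(X,Y) = 1.8733 bits


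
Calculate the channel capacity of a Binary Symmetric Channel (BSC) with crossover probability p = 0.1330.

For BSC with error probability p:
C = 1 - H(p) where H(p) is binary entropy
H(0.1330) = -0.1330 × log₂(0.1330) - 0.8670 × log₂(0.8670)
H(p) = 0.5656
C = 1 - 0.5656 = 0.4344 bits/use


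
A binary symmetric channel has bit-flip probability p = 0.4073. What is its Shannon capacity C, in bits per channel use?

For BSC with error probability p:
C = 1 - H(p) where H(p) is binary entropy
H(0.4073) = -0.4073 × log₂(0.4073) - 0.5927 × log₂(0.5927)
H(p) = 0.9751
C = 1 - 0.9751 = 0.0249 bits/use


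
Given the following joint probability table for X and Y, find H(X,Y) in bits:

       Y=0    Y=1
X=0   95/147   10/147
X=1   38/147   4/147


H(X,Y) = -Σ p(x,y) log₂ p(x,y)
  p(0,0)=95/147: -0.6463 × log₂(0.6463) = 0.4070
  p(0,1)=10/147: -0.0680 × log₂(0.0680) = 0.2638
  p(1,0)=38/147: -0.2585 × log₂(0.2585) = 0.5045
  p(1,1)=4/147: -0.0272 × log₂(0.0272) = 0.1415
H(X,Y) = 1.3168 bits


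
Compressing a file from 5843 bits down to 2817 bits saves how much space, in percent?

Space savings = (1 - Compressed/Original) × 100%
= (1 - 2817/5843) × 100%
= 51.79%


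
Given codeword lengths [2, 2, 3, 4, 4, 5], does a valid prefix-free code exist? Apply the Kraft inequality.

Kraft inequality: Σ 2^(-l_i) ≤ 1 for prefix-free code
Calculating: 2^(-2) + 2^(-2) + 2^(-3) + 2^(-4) + 2^(-4) + 2^(-5)
= 0.25 + 0.25 + 0.125 + 0.0625 + 0.0625 + 0.03125
= 0.7812
Since 0.7812 ≤ 1, prefix-free code exists


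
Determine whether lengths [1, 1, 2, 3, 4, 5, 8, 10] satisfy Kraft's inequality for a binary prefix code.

Kraft inequality: Σ 2^(-l_i) ≤ 1 for prefix-free code
Calculating: 2^(-1) + 2^(-1) + 2^(-2) + 2^(-3) + 2^(-4) + 2^(-5) + 2^(-8) + 2^(-10)
= 0.5 + 0.5 + 0.25 + 0.125 + 0.0625 + 0.03125 + 0.00390625 + 0.0009765625
= 1.4736
Since 1.4736 > 1, prefix-free code does not exist


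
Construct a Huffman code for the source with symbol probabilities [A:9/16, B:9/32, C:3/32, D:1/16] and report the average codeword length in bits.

Huffman tree construction:
Combine smallest probabilities repeatedly
Resulting codes:
  A: 1 (length 1)
  B: 01 (length 2)
  C: 001 (length 3)
  D: 000 (length 3)
Average length = Σ p(s) × length(s) = 1.5938 bits


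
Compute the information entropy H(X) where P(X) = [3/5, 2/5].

H(X) = -Σ p(x) log₂ p(x)
  -3/5 × log₂(3/5) = 0.4422
  -2/5 × log₂(2/5) = 0.5288
H(X) = 0.9710 bits


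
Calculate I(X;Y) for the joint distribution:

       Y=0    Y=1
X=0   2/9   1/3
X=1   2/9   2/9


H(X) = 0.9911, H(Y) = 0.9911, H(X,Y) = 1.9749
I(X;Y) = H(X) + H(Y) - H(X,Y) = 0.0072 bits


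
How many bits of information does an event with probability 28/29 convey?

Information content I(x) = -log₂(p(x))
I = -log₂(28/29) = -log₂(0.9655)
I = 0.0506 bits


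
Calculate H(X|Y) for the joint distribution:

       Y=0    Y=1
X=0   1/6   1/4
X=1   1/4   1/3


H(X|Y) = Σ_y p(y) H(X|Y=y)
  p(Y=0) = 5/12, H(X|Y=0) = 0.9710
  p(Y=1) = 7/12, H(X|Y=1) = 0.9852
H(X|Y) = 0.4167×0.9710 + 0.5833×0.9852 = 0.9793 bits


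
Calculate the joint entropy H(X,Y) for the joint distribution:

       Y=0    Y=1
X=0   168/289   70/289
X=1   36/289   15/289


H(X,Y) = -Σ p(x,y) log₂ p(x,y)
  p(0,0)=168/289: -0.5813 × log₂(0.5813) = 0.4549
  p(0,1)=70/289: -0.2422 × log₂(0.2422) = 0.4955
  p(1,0)=36/289: -0.1246 × log₂(0.1246) = 0.3743
  p(1,1)=15/289: -0.0519 × log₂(0.0519) = 0.2215
H(X,Y) = 1.5463 bits


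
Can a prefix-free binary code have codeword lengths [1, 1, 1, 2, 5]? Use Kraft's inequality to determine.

Kraft inequality: Σ 2^(-l_i) ≤ 1 for prefix-free code
Calculating: 2^(-1) + 2^(-1) + 2^(-1) + 2^(-2) + 2^(-5)
= 0.5 + 0.5 + 0.5 + 0.25 + 0.03125
= 1.7812
Since 1.7812 > 1, prefix-free code does not exist


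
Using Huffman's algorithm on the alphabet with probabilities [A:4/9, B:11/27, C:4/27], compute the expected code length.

Huffman tree construction:
Combine smallest probabilities repeatedly
Resulting codes:
  A: 0 (length 1)
  B: 11 (length 2)
  C: 10 (length 2)
Average length = Σ p(s) × length(s) = 1.5556 bits


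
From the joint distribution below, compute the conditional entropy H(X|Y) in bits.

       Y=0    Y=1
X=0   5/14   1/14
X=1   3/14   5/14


H(X|Y) = Σ_y p(y) H(X|Y=y)
  p(Y=0) = 4/7, H(X|Y=0) = 0.9544
  p(Y=1) = 3/7, H(X|Y=1) = 0.6500
H(X|Y) = 0.5714×0.9544 + 0.4286×0.6500 = 0.8240 bits


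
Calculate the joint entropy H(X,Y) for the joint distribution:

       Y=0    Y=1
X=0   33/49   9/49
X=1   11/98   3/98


H(X,Y) = -Σ p(x,y) log₂ p(x,y)
  p(0,0)=33/49: -0.6735 × log₂(0.6735) = 0.3841
  p(0,1)=9/49: -0.1837 × log₂(0.1837) = 0.4490
  p(1,0)=11/98: -0.1122 × log₂(0.1122) = 0.3542
  p(1,1)=3/98: -0.0306 × log₂(0.0306) = 0.1540
H(X,Y) = 1.3413 bits


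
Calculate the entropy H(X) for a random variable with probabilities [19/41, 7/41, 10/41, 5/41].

H(X) = -Σ p(x) log₂ p(x)
  -19/41 × log₂(19/41) = 0.5142
  -7/41 × log₂(7/41) = 0.4354
  -10/41 × log₂(10/41) = 0.4965
  -5/41 × log₂(5/41) = 0.3702
H(X) = 1.8163 bits


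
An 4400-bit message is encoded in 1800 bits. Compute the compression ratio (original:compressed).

Compression ratio = Original / Compressed
= 4400 / 1800 = 2.44:1


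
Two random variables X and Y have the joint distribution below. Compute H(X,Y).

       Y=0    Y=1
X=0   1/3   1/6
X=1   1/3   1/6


H(X,Y) = -Σ p(x,y) log₂ p(x,y)
  p(0,0)=1/3: -0.3333 × log₂(0.3333) = 0.5283
  p(0,1)=1/6: -0.1667 × log₂(0.1667) = 0.4308
  p(1,0)=1/3: -0.3333 × log₂(0.3333) = 0.5283
  p(1,1)=1/6: -0.1667 × log₂(0.1667) = 0.4308
H(X,Y) = 1.9183 bits


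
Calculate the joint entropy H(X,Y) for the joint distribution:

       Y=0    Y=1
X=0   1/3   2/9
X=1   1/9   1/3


H(X,Y) = -Σ p(x,y) log₂ p(x,y)
  p(0,0)=1/3: -0.3333 × log₂(0.3333) = 0.5283
  p(0,1)=2/9: -0.2222 × log₂(0.2222) = 0.4822
  p(1,0)=1/9: -0.1111 × log₂(0.1111) = 0.3522
  p(1,1)=1/3: -0.3333 × log₂(0.3333) = 0.5283
H(X,Y) = 1.8911 bits


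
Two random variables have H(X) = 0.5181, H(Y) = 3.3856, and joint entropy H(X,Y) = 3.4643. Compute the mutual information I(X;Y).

I(X;Y) = H(X) + H(Y) - H(X,Y)
I(X;Y) = 0.5181 + 3.3856 - 3.4643 = 0.4394 bits


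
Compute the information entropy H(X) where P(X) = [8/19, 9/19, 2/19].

H(X) = -Σ p(x) log₂ p(x)
  -8/19 × log₂(8/19) = 0.5254
  -9/19 × log₂(9/19) = 0.5106
  -2/19 × log₂(2/19) = 0.3419
H(X) = 1.3780 bits


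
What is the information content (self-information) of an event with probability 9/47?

Information content I(x) = -log₂(p(x))
I = -log₂(9/47) = -log₂(0.1915)
I = 2.3847 bits


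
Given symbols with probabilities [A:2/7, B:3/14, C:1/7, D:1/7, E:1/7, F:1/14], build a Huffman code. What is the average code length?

Huffman tree construction:
Combine smallest probabilities repeatedly
Resulting codes:
  A: 10 (length 2)
  B: 00 (length 2)
  C: 011 (length 3)
  D: 110 (length 3)
  E: 111 (length 3)
  F: 010 (length 3)
Average length = Σ p(s) × length(s) = 2.5000 bits


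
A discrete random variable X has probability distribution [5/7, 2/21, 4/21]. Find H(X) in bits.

H(X) = -Σ p(x) log₂ p(x)
  -5/7 × log₂(5/7) = 0.3467
  -2/21 × log₂(2/21) = 0.3231
  -4/21 × log₂(4/21) = 0.4557
H(X) = 1.1255 bits


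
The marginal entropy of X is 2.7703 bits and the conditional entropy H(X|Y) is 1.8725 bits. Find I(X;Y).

I(X;Y) = H(X) - H(X|Y)
I(X;Y) = 2.7703 - 1.8725 = 0.8978 bits


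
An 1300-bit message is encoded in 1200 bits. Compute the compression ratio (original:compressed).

Compression ratio = Original / Compressed
= 1300 / 1200 = 1.08:1


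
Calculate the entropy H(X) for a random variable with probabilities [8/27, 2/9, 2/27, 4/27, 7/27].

H(X) = -Σ p(x) log₂ p(x)
  -8/27 × log₂(8/27) = 0.5200
  -2/9 × log₂(2/9) = 0.4822
  -2/27 × log₂(2/27) = 0.2781
  -4/27 × log₂(4/27) = 0.4081
  -7/27 × log₂(7/27) = 0.5049
H(X) = 2.1934 bits


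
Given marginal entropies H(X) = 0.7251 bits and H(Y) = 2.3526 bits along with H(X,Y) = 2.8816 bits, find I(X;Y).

I(X;Y) = H(X) + H(Y) - H(X,Y)
I(X;Y) = 0.7251 + 2.3526 - 2.8816 = 0.1961 bits


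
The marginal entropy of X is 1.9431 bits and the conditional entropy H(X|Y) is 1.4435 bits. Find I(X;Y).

I(X;Y) = H(X) - H(X|Y)
I(X;Y) = 1.9431 - 1.4435 = 0.4996 bits


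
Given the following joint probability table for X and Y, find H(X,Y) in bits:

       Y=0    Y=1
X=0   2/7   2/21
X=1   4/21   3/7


H(X,Y) = -Σ p(x,y) log₂ p(x,y)
  p(0,0)=2/7: -0.2857 × log₂(0.2857) = 0.5164
  p(0,1)=2/21: -0.0952 × log₂(0.0952) = 0.3231
  p(1,0)=4/21: -0.1905 × log₂(0.1905) = 0.4557
  p(1,1)=3/7: -0.4286 × log₂(0.4286) = 0.5239
H(X,Y) = 1.8190 bits


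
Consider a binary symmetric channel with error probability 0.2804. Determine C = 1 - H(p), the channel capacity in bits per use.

For BSC with error probability p:
C = 1 - H(p) where H(p) is binary entropy
H(0.2804) = -0.2804 × log₂(0.2804) - 0.7196 × log₂(0.7196)
H(p) = 0.8560
C = 1 - 0.8560 = 0.1440 bits/use


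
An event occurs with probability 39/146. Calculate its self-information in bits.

Information content I(x) = -log₂(p(x))
I = -log₂(39/146) = -log₂(0.2671)
I = 1.9044 bits


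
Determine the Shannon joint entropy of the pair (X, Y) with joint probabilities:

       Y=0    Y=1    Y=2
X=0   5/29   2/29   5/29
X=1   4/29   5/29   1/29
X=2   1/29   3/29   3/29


H(X,Y) = -Σ p(x,y) log₂ p(x,y)
  p(0,0)=5/29: -0.1724 × log₂(0.1724) = 0.4373
  p(0,1)=2/29: -0.0690 × log₂(0.0690) = 0.2661
  p(0,2)=5/29: -0.1724 × log₂(0.1724) = 0.4373
  p(1,0)=4/29: -0.1379 × log₂(0.1379) = 0.3942
  p(1,1)=5/29: -0.1724 × log₂(0.1724) = 0.4373
  p(1,2)=1/29: -0.0345 × log₂(0.0345) = 0.1675
  p(2,0)=1/29: -0.0345 × log₂(0.0345) = 0.1675
  p(2,1)=3/29: -0.1034 × log₂(0.1034) = 0.3386
  p(2,2)=3/29: -0.1034 × log₂(0.1034) = 0.3386
H(X,Y) = 2.9842 bits


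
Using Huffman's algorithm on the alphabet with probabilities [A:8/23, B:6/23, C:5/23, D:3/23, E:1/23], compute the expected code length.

Huffman tree construction:
Combine smallest probabilities repeatedly
Resulting codes:
  A: 11 (length 2)
  B: 10 (length 2)
  C: 01 (length 2)
  D: 001 (length 3)
  E: 000 (length 3)
Average length = Σ p(s) × length(s) = 2.1739 bits


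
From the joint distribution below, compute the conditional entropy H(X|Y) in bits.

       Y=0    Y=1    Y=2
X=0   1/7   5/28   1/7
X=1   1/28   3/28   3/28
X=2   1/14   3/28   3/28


H(X|Y) = Σ_y p(y) H(X|Y=y)
  p(Y=0) = 1/4, H(X|Y=0) = 1.3788
  p(Y=1) = 11/28, H(X|Y=1) = 1.5395
  p(Y=2) = 5/14, H(X|Y=2) = 1.5710
H(X|Y) = 0.2500×1.3788 + 0.3929×1.5395 + 0.3571×1.5710 = 1.5105 bits


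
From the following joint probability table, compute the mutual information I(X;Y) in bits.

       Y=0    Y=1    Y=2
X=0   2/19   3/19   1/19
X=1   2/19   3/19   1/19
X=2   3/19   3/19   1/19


H(X) = 1.5810, H(Y) = 1.4618, H(X,Y) = 3.0364
I(X;Y) = H(X) + H(Y) - H(X,Y) = 0.0065 bits


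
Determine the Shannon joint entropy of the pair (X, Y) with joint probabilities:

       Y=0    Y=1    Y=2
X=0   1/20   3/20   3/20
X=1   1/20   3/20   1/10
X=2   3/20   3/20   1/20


H(X,Y) = -Σ p(x,y) log₂ p(x,y)
  p(0,0)=1/20: -0.0500 × log₂(0.0500) = 0.2161
  p(0,1)=3/20: -0.1500 × log₂(0.1500) = 0.4105
  p(0,2)=3/20: -0.1500 × log₂(0.1500) = 0.4105
  p(1,0)=1/20: -0.0500 × log₂(0.0500) = 0.2161
  p(1,1)=3/20: -0.1500 × log₂(0.1500) = 0.4105
  p(1,2)=1/10: -0.1000 × log₂(0.1000) = 0.3322
  p(2,0)=3/20: -0.1500 × log₂(0.1500) = 0.4105
  p(2,1)=3/20: -0.1500 × log₂(0.1500) = 0.4105
  p(2,2)=1/20: -0.0500 × log₂(0.0500) = 0.2161
H(X,Y) = 3.0332 bits


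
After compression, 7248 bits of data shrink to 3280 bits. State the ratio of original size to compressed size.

Compression ratio = Original / Compressed
= 7248 / 3280 = 2.21:1


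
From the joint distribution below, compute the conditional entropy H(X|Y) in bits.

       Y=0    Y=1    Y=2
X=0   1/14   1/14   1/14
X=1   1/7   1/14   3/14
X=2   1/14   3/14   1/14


H(X|Y) = Σ_y p(y) H(X|Y=y)
  p(Y=0) = 2/7, H(X|Y=0) = 1.5000
  p(Y=1) = 5/14, H(X|Y=1) = 1.3710
  p(Y=2) = 5/14, H(X|Y=2) = 1.3710
H(X|Y) = 0.2857×1.5000 + 0.3571×1.3710 + 0.3571×1.3710 = 1.4078 bits


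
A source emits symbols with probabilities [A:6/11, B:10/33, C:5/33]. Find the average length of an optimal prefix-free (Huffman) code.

Huffman tree construction:
Combine smallest probabilities repeatedly
Resulting codes:
  A: 1 (length 1)
  B: 01 (length 2)
  C: 00 (length 2)
Average length = Σ p(s) × length(s) = 1.4545 bits


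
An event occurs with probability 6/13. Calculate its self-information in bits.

Information content I(x) = -log₂(p(x))
I = -log₂(6/13) = -log₂(0.4615)
I = 1.1155 bits


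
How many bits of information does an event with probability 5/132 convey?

Information content I(x) = -log₂(p(x))
I = -log₂(5/132) = -log₂(0.0379)
I = 4.7225 bits


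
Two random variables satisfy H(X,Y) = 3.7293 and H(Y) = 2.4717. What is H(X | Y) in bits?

Chain rule: H(X,Y) = H(X|Y) + H(Y)
H(X|Y) = H(X,Y) - H(Y) = 3.7293 - 2.4717 = 1.2576 bits


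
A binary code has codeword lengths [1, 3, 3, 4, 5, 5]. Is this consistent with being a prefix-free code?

Kraft inequality: Σ 2^(-l_i) ≤ 1 for prefix-free code
Calculating: 2^(-1) + 2^(-3) + 2^(-3) + 2^(-4) + 2^(-5) + 2^(-5)
= 0.5 + 0.125 + 0.125 + 0.0625 + 0.03125 + 0.03125
= 0.8750
Since 0.8750 ≤ 1, prefix-free code exists


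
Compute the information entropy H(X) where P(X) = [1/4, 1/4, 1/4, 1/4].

H(X) = -Σ p(x) log₂ p(x)
  -1/4 × log₂(1/4) = 0.5000
  -1/4 × log₂(1/4) = 0.5000
  -1/4 × log₂(1/4) = 0.5000
  -1/4 × log₂(1/4) = 0.5000
H(X) = 2.0000 bits


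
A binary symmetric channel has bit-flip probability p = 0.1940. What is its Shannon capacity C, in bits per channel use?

For BSC with error probability p:
C = 1 - H(p) where H(p) is binary entropy
H(0.1940) = -0.1940 × log₂(0.1940) - 0.8060 × log₂(0.8060)
H(p) = 0.7098
C = 1 - 0.7098 = 0.2902 bits/use


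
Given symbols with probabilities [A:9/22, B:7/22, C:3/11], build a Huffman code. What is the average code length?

Huffman tree construction:
Combine smallest probabilities repeatedly
Resulting codes:
  A: 0 (length 1)
  B: 11 (length 2)
  C: 10 (length 2)
Average length = Σ p(s) × length(s) = 1.5909 bits


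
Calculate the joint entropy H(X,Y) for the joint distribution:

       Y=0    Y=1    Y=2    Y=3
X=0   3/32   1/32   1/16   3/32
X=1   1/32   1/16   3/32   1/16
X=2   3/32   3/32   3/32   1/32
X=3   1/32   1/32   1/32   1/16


H(X,Y) = -Σ p(x,y) log₂ p(x,y)
  p(0,0)=3/32: -0.0938 × log₂(0.0938) = 0.3202
  p(0,1)=1/32: -0.0312 × log₂(0.0312) = 0.1562
  p(0,2)=1/16: -0.0625 × log₂(0.0625) = 0.2500
  p(0,3)=3/32: -0.0938 × log₂(0.0938) = 0.3202
  p(1,0)=1/32: -0.0312 × log₂(0.0312) = 0.1562
  p(1,1)=1/16: -0.0625 × log₂(0.0625) = 0.2500
  p(1,2)=3/32: -0.0938 × log₂(0.0938) = 0.3202
  p(1,3)=1/16: -0.0625 × log₂(0.0625) = 0.2500
  p(2,0)=3/32: -0.0938 × log₂(0.0938) = 0.3202
  p(2,1)=3/32: -0.0938 × log₂(0.0938) = 0.3202
  p(2,2)=3/32: -0.0938 × log₂(0.0938) = 0.3202
  p(2,3)=1/32: -0.0312 × log₂(0.0312) = 0.1562
  p(3,0)=1/32: -0.0312 × log₂(0.0312) = 0.1562
  p(3,1)=1/32: -0.0312 × log₂(0.0312) = 0.1562
  p(3,2)=1/32: -0.0312 × log₂(0.0312) = 0.1562
  p(3,3)=1/16: -0.0625 × log₂(0.0625) = 0.2500
H(X,Y) = 3.8585 bits


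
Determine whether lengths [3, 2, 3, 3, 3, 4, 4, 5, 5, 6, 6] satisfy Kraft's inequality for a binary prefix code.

Kraft inequality: Σ 2^(-l_i) ≤ 1 for prefix-free code
Calculating: 2^(-3) + 2^(-2) + 2^(-3) + 2^(-3) + 2^(-3) + 2^(-4) + 2^(-4) + 2^(-5) + 2^(-5) + 2^(-6) + 2^(-6)
= 0.125 + 0.25 + 0.125 + 0.125 + 0.125 + 0.0625 + 0.0625 + 0.03125 + 0.03125 + 0.015625 + 0.015625
= 0.9688
Since 0.9688 ≤ 1, prefix-free code exists


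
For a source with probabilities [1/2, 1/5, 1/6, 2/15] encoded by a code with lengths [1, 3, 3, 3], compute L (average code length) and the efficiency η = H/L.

Average length L = Σ p_i × l_i = 2.0000 bits
Entropy H = 1.7828 bits
Efficiency η = H/L × 100% = 89.14%


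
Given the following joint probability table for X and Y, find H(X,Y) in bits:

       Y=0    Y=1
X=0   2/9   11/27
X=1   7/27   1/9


H(X,Y) = -Σ p(x,y) log₂ p(x,y)
  p(0,0)=2/9: -0.2222 × log₂(0.2222) = 0.4822
  p(0,1)=11/27: -0.4074 × log₂(0.4074) = 0.5278
  p(1,0)=7/27: -0.2593 × log₂(0.2593) = 0.5049
  p(1,1)=1/9: -0.1111 × log₂(0.1111) = 0.3522
H(X,Y) = 1.8671 bits


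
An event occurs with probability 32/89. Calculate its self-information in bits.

Information content I(x) = -log₂(p(x))
I = -log₂(32/89) = -log₂(0.3596)
I = 1.4757 bits


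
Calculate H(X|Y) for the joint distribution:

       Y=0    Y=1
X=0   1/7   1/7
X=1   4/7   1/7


H(X|Y) = Σ_y p(y) H(X|Y=y)
  p(Y=0) = 5/7, H(X|Y=0) = 0.7219
  p(Y=1) = 2/7, H(X|Y=1) = 1.0000
H(X|Y) = 0.7143×0.7219 + 0.2857×1.0000 = 0.8014 bits


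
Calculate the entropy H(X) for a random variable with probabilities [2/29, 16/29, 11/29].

H(X) = -Σ p(x) log₂ p(x)
  -2/29 × log₂(2/29) = 0.2661
  -16/29 × log₂(16/29) = 0.4734
  -11/29 × log₂(11/29) = 0.5305
H(X) = 1.2699 bits


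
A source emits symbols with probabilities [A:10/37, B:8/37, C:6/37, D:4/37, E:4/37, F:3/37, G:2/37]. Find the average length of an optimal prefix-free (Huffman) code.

Huffman tree construction:
Combine smallest probabilities repeatedly
Resulting codes:
  A: 10 (length 2)
  B: 00 (length 2)
  C: 111 (length 3)
  D: 010 (length 3)
  E: 011 (length 3)
  F: 1101 (length 4)
  G: 1100 (length 4)
Average length = Σ p(s) × length(s) = 2.6486 bits


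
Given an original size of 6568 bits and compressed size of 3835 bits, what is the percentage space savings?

Space savings = (1 - Compressed/Original) × 100%
= (1 - 3835/6568) × 100%
= 41.61%


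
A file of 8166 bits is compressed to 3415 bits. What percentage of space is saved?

Space savings = (1 - Compressed/Original) × 100%
= (1 - 3415/8166) × 100%
= 58.18%


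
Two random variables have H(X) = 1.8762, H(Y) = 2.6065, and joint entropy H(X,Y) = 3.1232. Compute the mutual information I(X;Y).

I(X;Y) = H(X) + H(Y) - H(X,Y)
I(X;Y) = 1.8762 + 2.6065 - 3.1232 = 1.3595 bits


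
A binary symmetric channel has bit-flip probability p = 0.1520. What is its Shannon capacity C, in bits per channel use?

For BSC with error probability p:
C = 1 - H(p) where H(p) is binary entropy
H(0.1520) = -0.1520 × log₂(0.1520) - 0.8480 × log₂(0.8480)
H(p) = 0.6148
C = 1 - 0.6148 = 0.3852 bits/use


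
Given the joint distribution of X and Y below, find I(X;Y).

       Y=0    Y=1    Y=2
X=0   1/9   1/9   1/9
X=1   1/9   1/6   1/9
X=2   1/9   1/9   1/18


H(X) = 1.5715, H(Y) = 1.5715, H(X,Y) = 3.1280
I(X;Y) = H(X) + H(Y) - H(X,Y) = 0.0151 bits


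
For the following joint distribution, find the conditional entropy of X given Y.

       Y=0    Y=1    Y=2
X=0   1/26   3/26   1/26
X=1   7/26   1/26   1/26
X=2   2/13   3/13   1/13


H(X|Y) = Σ_y p(y) H(X|Y=y)
  p(Y=0) = 6/13, H(X|Y=0) = 1.2807
  p(Y=1) = 5/13, H(X|Y=1) = 1.2955
  p(Y=2) = 2/13, H(X|Y=2) = 1.5000
H(X|Y) = 0.4615×1.2807 + 0.3846×1.2955 + 0.1538×1.5000 = 1.3201 bits


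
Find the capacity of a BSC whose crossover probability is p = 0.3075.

For BSC with error probability p:
C = 1 - H(p) where H(p) is binary entropy
H(0.3075) = -0.3075 × log₂(0.3075) - 0.6925 × log₂(0.6925)
H(p) = 0.8903
C = 1 - 0.8903 = 0.1097 bits/use


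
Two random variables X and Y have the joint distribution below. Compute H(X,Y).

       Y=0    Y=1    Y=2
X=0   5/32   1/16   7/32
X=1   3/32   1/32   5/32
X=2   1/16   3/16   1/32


H(X,Y) = -Σ p(x,y) log₂ p(x,y)
  p(0,0)=5/32: -0.1562 × log₂(0.1562) = 0.4184
  p(0,1)=1/16: -0.0625 × log₂(0.0625) = 0.2500
  p(0,2)=7/32: -0.2188 × log₂(0.2188) = 0.4796
  p(1,0)=3/32: -0.0938 × log₂(0.0938) = 0.3202
  p(1,1)=1/32: -0.0312 × log₂(0.0312) = 0.1562
  p(1,2)=5/32: -0.1562 × log₂(0.1562) = 0.4184
  p(2,0)=1/16: -0.0625 × log₂(0.0625) = 0.2500
  p(2,1)=3/16: -0.1875 × log₂(0.1875) = 0.4528
  p(2,2)=1/32: -0.0312 × log₂(0.0312) = 0.1562
H(X,Y) = 2.9020 bits


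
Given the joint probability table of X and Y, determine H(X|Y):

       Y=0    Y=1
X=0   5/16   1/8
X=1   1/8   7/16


H(X|Y) = Σ_y p(y) H(X|Y=y)
  p(Y=0) = 7/16, H(X|Y=0) = 0.8631
  p(Y=1) = 9/16, H(X|Y=1) = 0.7642
H(X|Y) = 0.4375×0.8631 + 0.5625×0.7642 = 0.8075 bits


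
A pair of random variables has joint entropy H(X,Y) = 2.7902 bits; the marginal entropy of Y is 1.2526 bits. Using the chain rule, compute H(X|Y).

Chain rule: H(X,Y) = H(X|Y) + H(Y)
H(X|Y) = H(X,Y) - H(Y) = 2.7902 - 1.2526 = 1.5376 bits


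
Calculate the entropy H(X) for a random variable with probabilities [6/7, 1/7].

H(X) = -Σ p(x) log₂ p(x)
  -6/7 × log₂(6/7) = 0.1906
  -1/7 × log₂(1/7) = 0.4011
H(X) = 0.5917 bits


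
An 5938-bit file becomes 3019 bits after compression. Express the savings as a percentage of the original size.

Space savings = (1 - Compressed/Original) × 100%
= (1 - 3019/5938) × 100%
= 49.16%


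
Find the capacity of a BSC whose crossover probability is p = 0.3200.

For BSC with error probability p:
C = 1 - H(p) where H(p) is binary entropy
H(0.3200) = -0.3200 × log₂(0.3200) - 0.6800 × log₂(0.6800)
H(p) = 0.9044
C = 1 - 0.9044 = 0.0956 bits/use


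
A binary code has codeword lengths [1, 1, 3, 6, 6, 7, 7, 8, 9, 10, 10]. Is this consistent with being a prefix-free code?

Kraft inequality: Σ 2^(-l_i) ≤ 1 for prefix-free code
Calculating: 2^(-1) + 2^(-1) + 2^(-3) + 2^(-6) + 2^(-6) + 2^(-7) + 2^(-7) + 2^(-8) + 2^(-9) + 2^(-10) + 2^(-10)
= 0.5 + 0.5 + 0.125 + 0.015625 + 0.015625 + 0.0078125 + 0.0078125 + 0.00390625 + 0.001953125 + 0.0009765625 + 0.0009765625
= 1.1797
Since 1.1797 > 1, prefix-free code does not exist


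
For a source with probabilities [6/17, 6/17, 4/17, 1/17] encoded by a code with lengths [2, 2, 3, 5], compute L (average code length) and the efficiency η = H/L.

Average length L = Σ p_i × l_i = 2.4118 bits
Entropy H = 1.7922 bits
Efficiency η = H/L × 100% = 74.31%


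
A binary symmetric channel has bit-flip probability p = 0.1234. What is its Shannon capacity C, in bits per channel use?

For BSC with error probability p:
C = 1 - H(p) where H(p) is binary entropy
H(0.1234) = -0.1234 × log₂(0.1234) - 0.8766 × log₂(0.8766)
H(p) = 0.5391
C = 1 - 0.5391 = 0.4609 bits/use


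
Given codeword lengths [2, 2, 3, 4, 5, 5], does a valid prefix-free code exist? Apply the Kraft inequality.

Kraft inequality: Σ 2^(-l_i) ≤ 1 for prefix-free code
Calculating: 2^(-2) + 2^(-2) + 2^(-3) + 2^(-4) + 2^(-5) + 2^(-5)
= 0.25 + 0.25 + 0.125 + 0.0625 + 0.03125 + 0.03125
= 0.7500
Since 0.7500 ≤ 1, prefix-free code exists


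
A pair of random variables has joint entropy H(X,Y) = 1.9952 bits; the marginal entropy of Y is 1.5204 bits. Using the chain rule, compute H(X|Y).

Chain rule: H(X,Y) = H(X|Y) + H(Y)
H(X|Y) = H(X,Y) - H(Y) = 1.9952 - 1.5204 = 0.4748 bits


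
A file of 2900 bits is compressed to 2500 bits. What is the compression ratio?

Compression ratio = Original / Compressed
= 2900 / 2500 = 1.16:1


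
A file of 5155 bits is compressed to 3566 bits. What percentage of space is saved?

Space savings = (1 - Compressed/Original) × 100%
= (1 - 3566/5155) × 100%
= 30.82%


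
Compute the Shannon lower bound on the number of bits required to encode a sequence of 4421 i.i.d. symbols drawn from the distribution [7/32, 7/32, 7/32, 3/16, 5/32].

Entropy H = 2.3102 bits/symbol
Minimum bits = H × n = 2.3102 × 4421
= 10213.36 bits


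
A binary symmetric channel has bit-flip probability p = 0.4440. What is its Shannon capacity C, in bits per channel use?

For BSC with error probability p:
C = 1 - H(p) where H(p) is binary entropy
H(0.4440) = -0.4440 × log₂(0.4440) - 0.5560 × log₂(0.5560)
H(p) = 0.9909
C = 1 - 0.9909 = 0.0091 bits/use


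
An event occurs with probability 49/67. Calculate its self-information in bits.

Information content I(x) = -log₂(p(x))
I = -log₂(49/67) = -log₂(0.7313)
I = 0.4514 bits


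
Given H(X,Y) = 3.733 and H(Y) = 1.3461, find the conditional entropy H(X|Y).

Chain rule: H(X,Y) = H(X|Y) + H(Y)
H(X|Y) = H(X,Y) - H(Y) = 3.733 - 1.3461 = 2.3869 bits


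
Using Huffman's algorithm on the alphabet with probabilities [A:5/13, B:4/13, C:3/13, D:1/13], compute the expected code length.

Huffman tree construction:
Combine smallest probabilities repeatedly
Resulting codes:
  A: 0 (length 1)
  B: 10 (length 2)
  C: 111 (length 3)
  D: 110 (length 3)
Average length = Σ p(s) × length(s) = 1.9231 bits


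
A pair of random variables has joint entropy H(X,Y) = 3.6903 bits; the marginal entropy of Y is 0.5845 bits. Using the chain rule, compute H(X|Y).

Chain rule: H(X,Y) = H(X|Y) + H(Y)
H(X|Y) = H(X,Y) - H(Y) = 3.6903 - 0.5845 = 3.1058 bits


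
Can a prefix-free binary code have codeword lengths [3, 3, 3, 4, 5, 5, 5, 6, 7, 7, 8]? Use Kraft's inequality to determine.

Kraft inequality: Σ 2^(-l_i) ≤ 1 for prefix-free code
Calculating: 2^(-3) + 2^(-3) + 2^(-3) + 2^(-4) + 2^(-5) + 2^(-5) + 2^(-5) + 2^(-6) + 2^(-7) + 2^(-7) + 2^(-8)
= 0.125 + 0.125 + 0.125 + 0.0625 + 0.03125 + 0.03125 + 0.03125 + 0.015625 + 0.0078125 + 0.0078125 + 0.00390625
= 0.5664
Since 0.5664 ≤ 1, prefix-free code exists


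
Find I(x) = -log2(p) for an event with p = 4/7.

Information content I(x) = -log₂(p(x))
I = -log₂(4/7) = -log₂(0.5714)
I = 0.8074 bits


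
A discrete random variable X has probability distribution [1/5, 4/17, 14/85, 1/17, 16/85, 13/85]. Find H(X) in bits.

H(X) = -Σ p(x) log₂ p(x)
  -1/5 × log₂(1/5) = 0.4644
  -4/17 × log₂(4/17) = 0.4912
  -14/85 × log₂(14/85) = 0.4286
  -1/17 × log₂(1/17) = 0.2404
  -16/85 × log₂(16/85) = 0.4535
  -13/85 × log₂(13/85) = 0.4143
H(X) = 2.4924 bits


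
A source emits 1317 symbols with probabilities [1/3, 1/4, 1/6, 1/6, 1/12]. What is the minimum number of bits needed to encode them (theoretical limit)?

Entropy H = 2.1887 bits/symbol
Minimum bits = H × n = 2.1887 × 1317
= 2882.55 bits


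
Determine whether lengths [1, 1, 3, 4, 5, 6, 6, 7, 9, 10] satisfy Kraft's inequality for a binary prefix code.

Kraft inequality: Σ 2^(-l_i) ≤ 1 for prefix-free code
Calculating: 2^(-1) + 2^(-1) + 2^(-3) + 2^(-4) + 2^(-5) + 2^(-6) + 2^(-6) + 2^(-7) + 2^(-9) + 2^(-10)
= 0.5 + 0.5 + 0.125 + 0.0625 + 0.03125 + 0.015625 + 0.015625 + 0.0078125 + 0.001953125 + 0.0009765625
= 1.2607
Since 1.2607 > 1, prefix-free code does not exist


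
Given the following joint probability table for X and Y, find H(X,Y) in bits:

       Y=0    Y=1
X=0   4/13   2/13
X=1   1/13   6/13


H(X,Y) = -Σ p(x,y) log₂ p(x,y)
  p(0,0)=4/13: -0.3077 × log₂(0.3077) = 0.5232
  p(0,1)=2/13: -0.1538 × log₂(0.1538) = 0.4155
  p(1,0)=1/13: -0.0769 × log₂(0.0769) = 0.2846
  p(1,1)=6/13: -0.4615 × log₂(0.4615) = 0.5148
H(X,Y) = 1.7381 bits


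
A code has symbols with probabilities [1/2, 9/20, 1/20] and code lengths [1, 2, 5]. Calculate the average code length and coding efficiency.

Average length L = Σ p_i × l_i = 1.6500 bits
Entropy H = 1.2345 bits
Efficiency η = H/L × 100% = 74.82%


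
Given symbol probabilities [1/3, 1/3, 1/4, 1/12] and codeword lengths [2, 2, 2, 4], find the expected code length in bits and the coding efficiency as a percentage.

Average length L = Σ p_i × l_i = 2.1667 bits
Entropy H = 1.8554 bits
Efficiency η = H/L × 100% = 85.63%


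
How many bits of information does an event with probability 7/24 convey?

Information content I(x) = -log₂(p(x))
I = -log₂(7/24) = -log₂(0.2917)
I = 1.7776 bits


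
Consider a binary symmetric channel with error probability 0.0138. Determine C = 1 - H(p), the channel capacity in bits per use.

For BSC with error probability p:
C = 1 - H(p) where H(p) is binary entropy
H(0.0138) = -0.0138 × log₂(0.0138) - 0.9862 × log₂(0.9862)
H(p) = 0.1050
C = 1 - 0.1050 = 0.8950 bits/use


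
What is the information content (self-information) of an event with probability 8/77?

Information content I(x) = -log₂(p(x))
I = -log₂(8/77) = -log₂(0.1039)
I = 3.2668 bits


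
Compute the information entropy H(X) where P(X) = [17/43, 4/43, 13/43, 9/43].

H(X) = -Σ p(x) log₂ p(x)
  -17/43 × log₂(17/43) = 0.5293
  -4/43 × log₂(4/43) = 0.3187
  -13/43 × log₂(13/43) = 0.5218
  -9/43 × log₂(9/43) = 0.4723
H(X) = 1.8420 bits


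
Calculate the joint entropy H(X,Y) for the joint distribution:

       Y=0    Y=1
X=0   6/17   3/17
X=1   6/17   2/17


H(X,Y) = -Σ p(x,y) log₂ p(x,y)
  p(0,0)=6/17: -0.3529 × log₂(0.3529) = 0.5303
  p(0,1)=3/17: -0.1765 × log₂(0.1765) = 0.4416
  p(1,0)=6/17: -0.3529 × log₂(0.3529) = 0.5303
  p(1,1)=2/17: -0.1176 × log₂(0.1176) = 0.3632
H(X,Y) = 1.8654 bits


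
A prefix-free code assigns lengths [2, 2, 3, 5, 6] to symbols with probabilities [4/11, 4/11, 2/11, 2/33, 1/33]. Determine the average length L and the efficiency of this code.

Average length L = Σ p_i × l_i = 2.4848 bits
Entropy H = 1.9065 bits
Efficiency η = H/L × 100% = 76.73%


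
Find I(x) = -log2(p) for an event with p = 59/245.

Information content I(x) = -log₂(p(x))
I = -log₂(59/245) = -log₂(0.2408)
I = 2.0540 bits


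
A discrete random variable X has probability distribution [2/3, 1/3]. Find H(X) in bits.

H(X) = -Σ p(x) log₂ p(x)
  -2/3 × log₂(2/3) = 0.3900
  -1/3 × log₂(1/3) = 0.5283
H(X) = 0.9183 bits


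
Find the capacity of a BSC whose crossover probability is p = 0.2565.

For BSC with error probability p:
C = 1 - H(p) where H(p) is binary entropy
H(0.2565) = -0.2565 × log₂(0.2565) - 0.7435 × log₂(0.7435)
H(p) = 0.8214
C = 1 - 0.8214 = 0.1786 bits/use


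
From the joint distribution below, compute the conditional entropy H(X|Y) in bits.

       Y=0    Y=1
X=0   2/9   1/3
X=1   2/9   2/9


H(X|Y) = Σ_y p(y) H(X|Y=y)
  p(Y=0) = 4/9, H(X|Y=0) = 1.0000
  p(Y=1) = 5/9, H(X|Y=1) = 0.9710
H(X|Y) = 0.4444×1.0000 + 0.5556×0.9710 = 0.9839 bits


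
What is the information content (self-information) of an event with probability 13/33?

Information content I(x) = -log₂(p(x))
I = -log₂(13/33) = -log₂(0.3939)
I = 1.3440 bits


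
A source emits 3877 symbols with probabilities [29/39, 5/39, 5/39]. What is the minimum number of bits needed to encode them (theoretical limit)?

Entropy H = 1.0777 bits/symbol
Minimum bits = H × n = 1.0777 × 3877
= 4178.21 bits


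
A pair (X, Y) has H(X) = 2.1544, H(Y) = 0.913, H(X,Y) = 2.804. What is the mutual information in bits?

I(X;Y) = H(X) + H(Y) - H(X,Y)
I(X;Y) = 2.1544 + 0.913 - 2.804 = 0.2634 bits


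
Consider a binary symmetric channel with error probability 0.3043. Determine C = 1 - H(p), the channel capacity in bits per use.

For BSC with error probability p:
C = 1 - H(p) where H(p) is binary entropy
H(0.3043) = -0.3043 × log₂(0.3043) - 0.6957 × log₂(0.6957)
H(p) = 0.8865
C = 1 - 0.8865 = 0.1135 bits/use


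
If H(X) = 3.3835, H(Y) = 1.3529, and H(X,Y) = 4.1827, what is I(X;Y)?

I(X;Y) = H(X) + H(Y) - H(X,Y)
I(X;Y) = 3.3835 + 1.3529 - 4.1827 = 0.5537 bits


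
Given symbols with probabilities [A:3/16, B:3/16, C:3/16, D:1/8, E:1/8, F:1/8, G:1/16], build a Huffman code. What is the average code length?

Huffman tree construction:
Combine smallest probabilities repeatedly
Resulting codes:
  A: 110 (length 3)
  B: 111 (length 3)
  C: 00 (length 2)
  D: 011 (length 3)
  E: 100 (length 3)
  F: 101 (length 3)
  G: 010 (length 3)
Average length = Σ p(s) × length(s) = 2.8125 bits


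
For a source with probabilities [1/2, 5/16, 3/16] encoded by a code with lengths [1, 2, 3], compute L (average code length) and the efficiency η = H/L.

Average length L = Σ p_i × l_i = 1.6875 bits
Entropy H = 1.4772 bits
Efficiency η = H/L × 100% = 87.54%


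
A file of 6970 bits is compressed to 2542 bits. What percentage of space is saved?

Space savings = (1 - Compressed/Original) × 100%
= (1 - 2542/6970) × 100%
= 63.53%


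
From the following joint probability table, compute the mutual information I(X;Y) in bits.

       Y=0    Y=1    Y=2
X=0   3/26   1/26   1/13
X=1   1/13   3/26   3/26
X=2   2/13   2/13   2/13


H(X) = 1.5262, H(Y) = 1.5828, H(X,Y) = 3.0749
I(X;Y) = H(X) + H(Y) - H(X,Y) = 0.0342 bits


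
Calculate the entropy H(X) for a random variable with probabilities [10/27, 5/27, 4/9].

H(X) = -Σ p(x) log₂ p(x)
  -10/27 × log₂(10/27) = 0.5307
  -5/27 × log₂(5/27) = 0.4505
  -4/9 × log₂(4/9) = 0.5200
H(X) = 1.5012 bits


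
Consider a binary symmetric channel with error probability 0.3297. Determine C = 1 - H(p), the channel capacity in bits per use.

For BSC with error probability p:
C = 1 - H(p) where H(p) is binary entropy
H(0.3297) = -0.3297 × log₂(0.3297) - 0.6703 × log₂(0.6703)
H(p) = 0.9146
C = 1 - 0.9146 = 0.0854 bits/use


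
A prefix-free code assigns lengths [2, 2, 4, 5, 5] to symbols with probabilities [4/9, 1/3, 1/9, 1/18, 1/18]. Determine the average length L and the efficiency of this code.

Average length L = Σ p_i × l_i = 2.5556 bits
Entropy H = 1.8638 bits
Efficiency η = H/L × 100% = 72.93%


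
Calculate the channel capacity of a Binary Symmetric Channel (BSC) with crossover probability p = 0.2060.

For BSC with error probability p:
C = 1 - H(p) where H(p) is binary entropy
H(0.2060) = -0.2060 × log₂(0.2060) - 0.7940 × log₂(0.7940)
H(p) = 0.7338
C = 1 - 0.7338 = 0.2662 bits/use


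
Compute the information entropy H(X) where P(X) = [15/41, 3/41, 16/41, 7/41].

H(X) = -Σ p(x) log₂ p(x)
  -15/41 × log₂(15/41) = 0.5307
  -3/41 × log₂(3/41) = 0.2760
  -16/41 × log₂(16/41) = 0.5298
  -7/41 × log₂(7/41) = 0.4354
H(X) = 1.7719 bits


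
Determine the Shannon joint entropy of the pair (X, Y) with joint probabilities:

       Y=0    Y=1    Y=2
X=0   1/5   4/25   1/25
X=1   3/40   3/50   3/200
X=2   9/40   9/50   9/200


H(X,Y) = -Σ p(x,y) log₂ p(x,y)
  p(0,0)=1/5: -0.2000 × log₂(0.2000) = 0.4644
  p(0,1)=4/25: -0.1600 × log₂(0.1600) = 0.4230
  p(0,2)=1/25: -0.0400 × log₂(0.0400) = 0.1858
  p(1,0)=3/40: -0.0750 × log₂(0.0750) = 0.2803
  p(1,1)=3/50: -0.0600 × log₂(0.0600) = 0.2435
  p(1,2)=3/200: -0.0150 × log₂(0.0150) = 0.0909
  p(2,0)=9/40: -0.2250 × log₂(0.2250) = 0.4842
  p(2,1)=9/50: -0.1800 × log₂(0.1800) = 0.4453
  p(2,2)=9/200: -0.0450 × log₂(0.0450) = 0.2013
H(X,Y) = 2.8187 bits
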